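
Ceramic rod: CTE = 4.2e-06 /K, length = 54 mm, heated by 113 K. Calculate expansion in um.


dL = 4.2e-06 * 54 * 113 * 1000 = 25.628 um

25.628


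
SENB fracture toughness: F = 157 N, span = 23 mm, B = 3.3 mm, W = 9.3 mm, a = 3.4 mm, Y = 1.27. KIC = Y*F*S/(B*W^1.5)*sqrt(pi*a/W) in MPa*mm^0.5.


KIC = 1.27*157*23/(3.3*9.3^1.5)*sqrt(pi*3.4/9.3) = 52.51

52.51


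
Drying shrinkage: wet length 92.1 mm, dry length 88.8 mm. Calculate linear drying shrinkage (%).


DS = (92.1 - 88.8) / 92.1 * 100 = 3.58%

3.58


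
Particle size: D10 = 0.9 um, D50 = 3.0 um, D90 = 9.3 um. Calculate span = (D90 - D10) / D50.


Span = (9.3 - 0.9) / 3.0 = 8.4 / 3.0 = 2.8

2.8


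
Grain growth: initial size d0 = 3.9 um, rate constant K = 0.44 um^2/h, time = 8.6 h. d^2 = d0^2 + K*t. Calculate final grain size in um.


d^2 = 3.9^2 + 0.44*8.6 = 18.994
d = sqrt(18.994) = 4.36 um

4.36


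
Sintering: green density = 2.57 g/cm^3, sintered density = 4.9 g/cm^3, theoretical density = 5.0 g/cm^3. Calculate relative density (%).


Relative = 4.9 / 5.0 * 100 = 98.0%

98.0


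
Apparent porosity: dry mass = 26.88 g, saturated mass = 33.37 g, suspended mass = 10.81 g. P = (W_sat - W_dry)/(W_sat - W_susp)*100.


P = (33.37 - 26.88) / (33.37 - 10.81) * 100 = 6.49 / 22.56 * 100 = 28.8%

28.8


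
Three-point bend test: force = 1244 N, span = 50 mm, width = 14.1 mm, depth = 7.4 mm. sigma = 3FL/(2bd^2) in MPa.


sigma = 3*1244*50/(2*14.1*7.4^2) = 120.8 MPa

120.8


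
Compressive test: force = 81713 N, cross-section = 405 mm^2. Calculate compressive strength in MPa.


CS = 81713 / 405 = 201.8 MPa

201.8


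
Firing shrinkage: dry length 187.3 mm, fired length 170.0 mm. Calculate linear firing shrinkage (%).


FS = (187.3 - 170.0) / 187.3 * 100 = 9.24%

9.24


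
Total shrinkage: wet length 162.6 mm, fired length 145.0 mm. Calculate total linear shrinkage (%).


TS = (162.6 - 145.0) / 162.6 * 100 = 10.82%

10.82


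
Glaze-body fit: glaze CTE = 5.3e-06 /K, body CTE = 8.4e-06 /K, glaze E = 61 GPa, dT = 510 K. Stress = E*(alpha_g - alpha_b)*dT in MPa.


Stress = 61*1000*(5.3e-06 - 8.4e-06)*510 = -96.4 MPa

-96.4


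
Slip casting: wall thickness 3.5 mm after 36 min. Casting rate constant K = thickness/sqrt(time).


K = 3.5 / sqrt(36) = 3.5 / 6.0 = 0.583 mm/min^0.5

0.583


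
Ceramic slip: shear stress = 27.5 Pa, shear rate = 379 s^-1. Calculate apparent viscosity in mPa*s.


eta = tau/gamma * 1000 = 27.5/379 * 1000 = 72.6 mPa*s

72.6


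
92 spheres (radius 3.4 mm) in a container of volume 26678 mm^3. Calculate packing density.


V_sphere = 4/3*pi*3.4^3 = 164.6362 mm^3
Total V = 92*164.6362 = 15146.5304 mm^3
PD = 15146.5304 / 26678 = 0.568

0.568


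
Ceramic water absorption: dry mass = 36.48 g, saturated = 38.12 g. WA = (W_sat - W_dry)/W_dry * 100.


WA = (38.12 - 36.48) / 36.48 * 100 = 4.5%

4.5


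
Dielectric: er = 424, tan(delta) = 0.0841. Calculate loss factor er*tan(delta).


Loss = 424 * 0.0841 = 35.658

35.658


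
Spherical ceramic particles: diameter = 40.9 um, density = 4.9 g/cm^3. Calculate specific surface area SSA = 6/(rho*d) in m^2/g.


SSA = 6 / (4.9 * 40.9) = 0.03 m^2/g

0.03


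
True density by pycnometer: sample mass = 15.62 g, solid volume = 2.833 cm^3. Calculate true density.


TD = 15.62 / 2.833 = 5.514 g/cm^3

5.514


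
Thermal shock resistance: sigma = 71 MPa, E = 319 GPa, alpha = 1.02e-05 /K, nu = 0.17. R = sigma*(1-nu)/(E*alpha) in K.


R = 71*(1-0.17)/(319*1000*1.02e-05) = 18 K

18


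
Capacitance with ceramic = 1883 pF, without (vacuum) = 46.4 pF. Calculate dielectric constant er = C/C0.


er = 1883 / 46.4 = 40.58

40.58


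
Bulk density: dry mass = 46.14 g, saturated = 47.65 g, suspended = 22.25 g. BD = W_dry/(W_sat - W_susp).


BD = 46.14 / (47.65 - 22.25) = 46.14 / 25.4 = 1.817 g/cm^3

1.817


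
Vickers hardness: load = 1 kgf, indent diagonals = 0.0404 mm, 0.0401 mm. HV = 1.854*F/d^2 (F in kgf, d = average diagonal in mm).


d_avg = (0.0404+0.0401)/2 = 0.04025 mm
HV = 1.854*1/0.04025^2 = 1144

1144


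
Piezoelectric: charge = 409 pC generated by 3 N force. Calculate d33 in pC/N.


d33 = 409 / 3 = 136.3 pC/N

136.3


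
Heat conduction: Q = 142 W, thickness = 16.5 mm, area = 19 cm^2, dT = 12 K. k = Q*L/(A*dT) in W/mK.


k = 142*16.5/1000/(19/10000*12) = 102.76 W/mK

102.76


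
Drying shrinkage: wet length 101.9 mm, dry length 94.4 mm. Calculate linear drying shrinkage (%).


DS = (101.9 - 94.4) / 101.9 * 100 = 7.36%

7.36


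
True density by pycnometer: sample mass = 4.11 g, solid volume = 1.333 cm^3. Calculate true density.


TD = 4.11 / 1.333 = 3.083 g/cm^3

3.083


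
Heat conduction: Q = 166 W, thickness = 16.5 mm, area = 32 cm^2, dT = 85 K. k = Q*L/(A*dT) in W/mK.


k = 166*16.5/1000/(32/10000*85) = 10.07 W/mK

10.07


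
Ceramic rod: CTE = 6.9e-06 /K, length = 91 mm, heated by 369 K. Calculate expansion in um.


dL = 6.9e-06 * 91 * 369 * 1000 = 231.695 um

231.695


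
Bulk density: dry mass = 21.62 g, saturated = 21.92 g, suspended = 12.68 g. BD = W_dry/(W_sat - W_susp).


BD = 21.62 / (21.92 - 12.68) = 21.62 / 9.24 = 2.34 g/cm^3

2.34


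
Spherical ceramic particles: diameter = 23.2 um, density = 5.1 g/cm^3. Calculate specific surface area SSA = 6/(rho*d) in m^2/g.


SSA = 6 / (5.1 * 23.2) = 0.051 m^2/g

0.051


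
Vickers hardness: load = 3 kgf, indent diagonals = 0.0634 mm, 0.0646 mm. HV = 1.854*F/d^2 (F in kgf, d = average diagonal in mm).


d_avg = (0.0634+0.0646)/2 = 0.064 mm
HV = 1.854*3/0.064^2 = 1358

1358


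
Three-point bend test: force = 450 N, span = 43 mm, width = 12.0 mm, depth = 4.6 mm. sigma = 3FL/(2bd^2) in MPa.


sigma = 3*450*43/(2*12.0*4.6^2) = 114.3 MPa

114.3


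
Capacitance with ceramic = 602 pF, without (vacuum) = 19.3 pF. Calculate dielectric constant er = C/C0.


er = 602 / 19.3 = 31.19

31.19


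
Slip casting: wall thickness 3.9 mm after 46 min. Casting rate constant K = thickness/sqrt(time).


K = 3.9 / sqrt(46) = 3.9 / 6.7823 = 0.575 mm/min^0.5

0.575


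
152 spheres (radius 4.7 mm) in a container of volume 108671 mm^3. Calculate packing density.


V_sphere = 4/3*pi*4.7^3 = 434.8928 mm^3
Total V = 152*434.8928 = 66103.7056 mm^3
PD = 66103.7056 / 108671 = 0.608

0.608


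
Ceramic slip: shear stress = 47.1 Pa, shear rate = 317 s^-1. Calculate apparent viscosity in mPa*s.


eta = tau/gamma * 1000 = 47.1/317 * 1000 = 148.6 mPa*s

148.6


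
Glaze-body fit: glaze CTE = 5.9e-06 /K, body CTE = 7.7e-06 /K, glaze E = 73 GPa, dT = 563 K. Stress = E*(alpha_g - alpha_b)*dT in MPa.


Stress = 73*1000*(5.9e-06 - 7.7e-06)*563 = -74.0 MPa

-74.0


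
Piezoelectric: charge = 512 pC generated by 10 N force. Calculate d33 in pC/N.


d33 = 512 / 10 = 51.2 pC/N

51.2


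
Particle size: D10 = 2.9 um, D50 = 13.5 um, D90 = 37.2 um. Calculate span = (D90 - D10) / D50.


Span = (37.2 - 2.9) / 13.5 = 34.3 / 13.5 = 2.541

2.541


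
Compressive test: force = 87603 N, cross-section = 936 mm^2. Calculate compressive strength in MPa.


CS = 87603 / 936 = 93.6 MPa

93.6


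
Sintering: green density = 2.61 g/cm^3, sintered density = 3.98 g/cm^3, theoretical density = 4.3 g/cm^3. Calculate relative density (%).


Relative = 3.98 / 4.3 * 100 = 92.6%

92.6


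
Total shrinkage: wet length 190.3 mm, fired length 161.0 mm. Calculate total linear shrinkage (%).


TS = (190.3 - 161.0) / 190.3 * 100 = 15.4%

15.4


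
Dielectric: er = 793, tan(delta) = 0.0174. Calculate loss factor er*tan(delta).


Loss = 793 * 0.0174 = 13.798

13.798


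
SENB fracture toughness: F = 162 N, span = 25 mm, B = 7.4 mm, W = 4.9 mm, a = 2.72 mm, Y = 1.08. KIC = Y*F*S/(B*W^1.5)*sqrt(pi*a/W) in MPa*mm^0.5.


KIC = 1.08*162*25/(7.4*4.9^1.5)*sqrt(pi*2.72/4.9) = 71.96

71.96


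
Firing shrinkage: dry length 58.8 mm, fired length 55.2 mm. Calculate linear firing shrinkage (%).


FS = (58.8 - 55.2) / 58.8 * 100 = 6.12%

6.12


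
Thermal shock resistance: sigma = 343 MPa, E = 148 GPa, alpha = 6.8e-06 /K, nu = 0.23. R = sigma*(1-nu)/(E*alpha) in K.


R = 343*(1-0.23)/(148*1000*6.8e-06) = 262 K

262


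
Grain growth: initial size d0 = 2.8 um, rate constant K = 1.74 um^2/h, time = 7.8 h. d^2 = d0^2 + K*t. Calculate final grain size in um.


d^2 = 2.8^2 + 1.74*7.8 = 21.412
d = sqrt(21.412) = 4.63 um

4.63


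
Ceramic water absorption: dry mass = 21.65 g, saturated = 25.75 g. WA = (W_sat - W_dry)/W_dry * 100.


WA = (25.75 - 21.65) / 21.65 * 100 = 18.94%

18.94


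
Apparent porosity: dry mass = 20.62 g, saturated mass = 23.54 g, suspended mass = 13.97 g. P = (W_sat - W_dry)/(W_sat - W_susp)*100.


P = (23.54 - 20.62) / (23.54 - 13.97) * 100 = 2.92 / 9.57 * 100 = 30.5%

30.5


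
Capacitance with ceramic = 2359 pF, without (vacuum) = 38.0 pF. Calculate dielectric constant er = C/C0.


er = 2359 / 38.0 = 62.08

62.08


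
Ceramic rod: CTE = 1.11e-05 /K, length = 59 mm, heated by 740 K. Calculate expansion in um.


dL = 1.11e-05 * 59 * 740 * 1000 = 484.626 um

484.626


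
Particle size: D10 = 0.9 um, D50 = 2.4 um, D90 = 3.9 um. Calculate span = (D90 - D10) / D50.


Span = (3.9 - 0.9) / 2.4 = 3.0 / 2.4 = 1.25

1.25


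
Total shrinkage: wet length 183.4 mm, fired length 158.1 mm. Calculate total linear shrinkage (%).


TS = (183.4 - 158.1) / 183.4 * 100 = 13.79%

13.79


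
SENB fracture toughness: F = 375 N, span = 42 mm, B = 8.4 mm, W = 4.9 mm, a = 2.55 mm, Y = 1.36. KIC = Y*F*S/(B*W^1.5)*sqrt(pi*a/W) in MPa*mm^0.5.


KIC = 1.36*375*42/(8.4*4.9^1.5)*sqrt(pi*2.55/4.9) = 300.6

300.6


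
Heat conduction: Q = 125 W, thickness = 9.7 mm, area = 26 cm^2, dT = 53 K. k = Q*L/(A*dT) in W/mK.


k = 125*9.7/1000/(26/10000*53) = 8.8 W/mK

8.8


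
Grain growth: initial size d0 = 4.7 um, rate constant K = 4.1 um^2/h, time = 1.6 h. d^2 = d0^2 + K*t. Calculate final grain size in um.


d^2 = 4.7^2 + 4.1*1.6 = 28.65
d = sqrt(28.65) = 5.35 um

5.35


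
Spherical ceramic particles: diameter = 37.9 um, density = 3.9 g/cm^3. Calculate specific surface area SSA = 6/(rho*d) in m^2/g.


SSA = 6 / (3.9 * 37.9) = 0.041 m^2/g

0.041


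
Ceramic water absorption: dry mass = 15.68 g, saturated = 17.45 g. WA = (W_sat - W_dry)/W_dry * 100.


WA = (17.45 - 15.68) / 15.68 * 100 = 11.29%

11.29


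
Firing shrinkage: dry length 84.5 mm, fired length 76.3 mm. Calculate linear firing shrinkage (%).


FS = (84.5 - 76.3) / 84.5 * 100 = 9.7%

9.7


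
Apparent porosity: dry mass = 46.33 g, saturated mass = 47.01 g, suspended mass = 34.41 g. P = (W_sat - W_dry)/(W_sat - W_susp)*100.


P = (47.01 - 46.33) / (47.01 - 34.41) * 100 = 0.68 / 12.6 * 100 = 5.4%

5.4


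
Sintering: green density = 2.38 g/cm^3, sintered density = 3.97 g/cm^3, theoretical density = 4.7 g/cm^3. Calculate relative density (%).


Relative = 3.97 / 4.7 * 100 = 84.5%

84.5


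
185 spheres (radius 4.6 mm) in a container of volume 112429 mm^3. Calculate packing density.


V_sphere = 4/3*pi*4.6^3 = 407.7201 mm^3
Total V = 185*407.7201 = 75428.2185 mm^3
PD = 75428.2185 / 112429 = 0.671

0.671


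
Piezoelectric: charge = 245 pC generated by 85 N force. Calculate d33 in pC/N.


d33 = 245 / 85 = 2.9 pC/N

2.9


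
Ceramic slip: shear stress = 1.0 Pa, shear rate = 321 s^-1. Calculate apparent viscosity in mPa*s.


eta = tau/gamma * 1000 = 1.0/321 * 1000 = 3.1 mPa*s

3.1


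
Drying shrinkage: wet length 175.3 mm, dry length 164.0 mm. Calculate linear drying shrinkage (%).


DS = (175.3 - 164.0) / 175.3 * 100 = 6.45%

6.45


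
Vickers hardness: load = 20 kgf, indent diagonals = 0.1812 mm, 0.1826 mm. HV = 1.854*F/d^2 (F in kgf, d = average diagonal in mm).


d_avg = (0.1812+0.1826)/2 = 0.1819 mm
HV = 1.854*20/0.1819^2 = 1121

1121


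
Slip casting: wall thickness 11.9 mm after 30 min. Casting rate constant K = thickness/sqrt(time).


K = 11.9 / sqrt(30) = 11.9 / 5.4772 = 2.173 mm/min^0.5

2.173


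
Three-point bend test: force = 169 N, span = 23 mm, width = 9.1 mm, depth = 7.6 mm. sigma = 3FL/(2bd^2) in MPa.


sigma = 3*169*23/(2*9.1*7.6^2) = 11.1 MPa

11.1


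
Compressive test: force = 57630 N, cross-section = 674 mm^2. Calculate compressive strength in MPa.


CS = 57630 / 674 = 85.5 MPa

85.5


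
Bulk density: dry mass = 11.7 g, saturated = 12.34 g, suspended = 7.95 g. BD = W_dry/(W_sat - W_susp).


BD = 11.7 / (12.34 - 7.95) = 11.7 / 4.39 = 2.665 g/cm^3

2.665


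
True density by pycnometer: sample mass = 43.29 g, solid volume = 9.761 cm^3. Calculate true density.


TD = 43.29 / 9.761 = 4.435 g/cm^3

4.435


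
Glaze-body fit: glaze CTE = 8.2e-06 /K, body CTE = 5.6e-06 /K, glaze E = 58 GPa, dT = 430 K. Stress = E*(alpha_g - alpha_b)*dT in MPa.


Stress = 58*1000*(8.2e-06 - 5.6e-06)*430 = 64.8 MPa

64.8


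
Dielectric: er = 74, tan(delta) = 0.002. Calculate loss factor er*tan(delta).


Loss = 74 * 0.002 = 0.148

0.148


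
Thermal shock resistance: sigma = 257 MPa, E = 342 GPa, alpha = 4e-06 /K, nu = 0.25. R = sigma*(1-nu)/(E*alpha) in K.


R = 257*(1-0.25)/(342*1000*4e-06) = 141 K

141


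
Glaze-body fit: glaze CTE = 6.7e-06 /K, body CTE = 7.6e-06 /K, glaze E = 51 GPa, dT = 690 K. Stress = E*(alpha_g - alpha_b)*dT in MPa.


Stress = 51*1000*(6.7e-06 - 7.6e-06)*690 = -31.7 MPa

-31.7


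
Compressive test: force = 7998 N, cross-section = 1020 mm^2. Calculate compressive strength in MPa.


CS = 7998 / 1020 = 7.8 MPa

7.8


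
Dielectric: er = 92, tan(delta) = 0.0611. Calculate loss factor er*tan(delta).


Loss = 92 * 0.0611 = 5.621

5.621


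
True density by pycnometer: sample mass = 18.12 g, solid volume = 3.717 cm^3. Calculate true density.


TD = 18.12 / 3.717 = 4.875 g/cm^3

4.875


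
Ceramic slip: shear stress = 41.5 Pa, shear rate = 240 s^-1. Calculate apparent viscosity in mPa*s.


eta = tau/gamma * 1000 = 41.5/240 * 1000 = 172.9 mPa*s

172.9


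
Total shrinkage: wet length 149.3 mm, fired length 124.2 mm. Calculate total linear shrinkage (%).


TS = (149.3 - 124.2) / 149.3 * 100 = 16.81%

16.81


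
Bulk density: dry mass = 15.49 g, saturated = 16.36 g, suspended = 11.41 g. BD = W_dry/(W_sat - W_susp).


BD = 15.49 / (16.36 - 11.41) = 15.49 / 4.95 = 3.129 g/cm^3

3.129


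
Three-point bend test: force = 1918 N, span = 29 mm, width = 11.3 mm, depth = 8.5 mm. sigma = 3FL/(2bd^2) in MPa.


sigma = 3*1918*29/(2*11.3*8.5^2) = 102.2 MPa

102.2


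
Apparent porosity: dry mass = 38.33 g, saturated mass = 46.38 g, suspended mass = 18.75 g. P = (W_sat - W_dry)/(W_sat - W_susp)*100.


P = (46.38 - 38.33) / (46.38 - 18.75) * 100 = 8.05 / 27.63 * 100 = 29.1%

29.1


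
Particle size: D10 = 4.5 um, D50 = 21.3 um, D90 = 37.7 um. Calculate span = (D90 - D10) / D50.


Span = (37.7 - 4.5) / 21.3 = 33.2 / 21.3 = 1.559

1.559


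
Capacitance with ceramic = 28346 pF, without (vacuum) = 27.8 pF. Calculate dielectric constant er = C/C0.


er = 28346 / 27.8 = 1019.64

1019.64


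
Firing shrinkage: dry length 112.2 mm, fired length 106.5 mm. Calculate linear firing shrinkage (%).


FS = (112.2 - 106.5) / 112.2 * 100 = 5.08%

5.08


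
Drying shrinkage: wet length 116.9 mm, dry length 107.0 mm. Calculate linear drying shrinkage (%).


DS = (116.9 - 107.0) / 116.9 * 100 = 8.47%

8.47


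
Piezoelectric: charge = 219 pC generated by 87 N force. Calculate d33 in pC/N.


d33 = 219 / 87 = 2.5 pC/N

2.5


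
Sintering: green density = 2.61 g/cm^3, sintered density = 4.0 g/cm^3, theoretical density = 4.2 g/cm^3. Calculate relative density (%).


Relative = 4.0 / 4.2 * 100 = 95.2%

95.2


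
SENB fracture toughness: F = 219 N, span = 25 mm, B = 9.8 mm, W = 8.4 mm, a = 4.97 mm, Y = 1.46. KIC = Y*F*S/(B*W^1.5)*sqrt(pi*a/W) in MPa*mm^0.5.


KIC = 1.46*219*25/(9.8*8.4^1.5)*sqrt(pi*4.97/8.4) = 45.68

45.68


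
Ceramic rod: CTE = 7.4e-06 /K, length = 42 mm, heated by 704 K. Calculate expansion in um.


dL = 7.4e-06 * 42 * 704 * 1000 = 218.803 um

218.803


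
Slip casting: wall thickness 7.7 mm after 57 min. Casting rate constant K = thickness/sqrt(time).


K = 7.7 / sqrt(57) = 7.7 / 7.5498 = 1.02 mm/min^0.5

1.02


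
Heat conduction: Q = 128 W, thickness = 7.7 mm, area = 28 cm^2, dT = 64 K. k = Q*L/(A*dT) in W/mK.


k = 128*7.7/1000/(28/10000*64) = 5.5 W/mK

5.5


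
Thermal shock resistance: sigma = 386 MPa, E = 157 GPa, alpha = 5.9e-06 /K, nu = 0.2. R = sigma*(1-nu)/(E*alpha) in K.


R = 386*(1-0.2)/(157*1000*5.9e-06) = 333 K

333


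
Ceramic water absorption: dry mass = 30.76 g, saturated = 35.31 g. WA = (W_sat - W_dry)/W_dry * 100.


WA = (35.31 - 30.76) / 30.76 * 100 = 14.79%

14.79


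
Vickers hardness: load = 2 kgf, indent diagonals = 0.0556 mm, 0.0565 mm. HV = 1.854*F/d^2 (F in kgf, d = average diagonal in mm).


d_avg = (0.0556+0.0565)/2 = 0.05605 mm
HV = 1.854*2/0.05605^2 = 1180

1180


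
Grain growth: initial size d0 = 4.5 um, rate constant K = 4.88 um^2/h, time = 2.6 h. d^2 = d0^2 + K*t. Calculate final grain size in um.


d^2 = 4.5^2 + 4.88*2.6 = 32.938
d = sqrt(32.938) = 5.74 um

5.74


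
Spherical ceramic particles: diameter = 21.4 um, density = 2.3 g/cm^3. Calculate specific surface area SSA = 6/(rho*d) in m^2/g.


SSA = 6 / (2.3 * 21.4) = 0.122 m^2/g

0.122


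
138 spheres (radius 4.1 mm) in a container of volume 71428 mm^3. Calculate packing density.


V_sphere = 4/3*pi*4.1^3 = 288.6956 mm^3
Total V = 138*288.6956 = 39839.9928 mm^3
PD = 39839.9928 / 71428 = 0.558

0.558


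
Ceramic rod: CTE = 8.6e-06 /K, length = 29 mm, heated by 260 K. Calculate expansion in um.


dL = 8.6e-06 * 29 * 260 * 1000 = 64.844 um

64.844


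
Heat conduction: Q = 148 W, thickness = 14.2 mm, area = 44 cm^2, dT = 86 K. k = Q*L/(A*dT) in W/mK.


k = 148*14.2/1000/(44/10000*86) = 5.55 W/mK

5.55


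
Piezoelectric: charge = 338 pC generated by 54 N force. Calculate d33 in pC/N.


d33 = 338 / 54 = 6.3 pC/N

6.3


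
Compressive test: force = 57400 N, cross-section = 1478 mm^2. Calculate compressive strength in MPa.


CS = 57400 / 1478 = 38.8 MPa

38.8


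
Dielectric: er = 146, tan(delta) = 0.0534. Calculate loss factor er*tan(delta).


Loss = 146 * 0.0534 = 7.796

7.796


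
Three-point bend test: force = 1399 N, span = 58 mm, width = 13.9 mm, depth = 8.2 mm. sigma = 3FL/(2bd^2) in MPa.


sigma = 3*1399*58/(2*13.9*8.2^2) = 130.2 MPa

130.2


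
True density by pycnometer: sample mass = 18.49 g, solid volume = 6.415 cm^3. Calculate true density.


TD = 18.49 / 6.415 = 2.882 g/cm^3

2.882


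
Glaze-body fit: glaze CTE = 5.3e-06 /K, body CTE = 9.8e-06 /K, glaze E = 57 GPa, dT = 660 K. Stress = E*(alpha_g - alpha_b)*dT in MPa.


Stress = 57*1000*(5.3e-06 - 9.8e-06)*660 = -169.3 MPa

-169.3


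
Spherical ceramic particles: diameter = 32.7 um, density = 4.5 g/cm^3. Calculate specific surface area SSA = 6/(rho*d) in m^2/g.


SSA = 6 / (4.5 * 32.7) = 0.041 m^2/g

0.041


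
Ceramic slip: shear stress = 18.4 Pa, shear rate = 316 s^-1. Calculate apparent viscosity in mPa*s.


eta = tau/gamma * 1000 = 18.4/316 * 1000 = 58.2 mPa*s

58.2


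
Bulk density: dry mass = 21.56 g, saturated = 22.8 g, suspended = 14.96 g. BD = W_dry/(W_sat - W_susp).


BD = 21.56 / (22.8 - 14.96) = 21.56 / 7.84 = 2.75 g/cm^3

2.75


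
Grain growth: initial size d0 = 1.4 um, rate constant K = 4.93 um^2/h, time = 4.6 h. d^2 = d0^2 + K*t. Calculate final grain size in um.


d^2 = 1.4^2 + 4.93*4.6 = 24.638
d = sqrt(24.638) = 4.96 um

4.96


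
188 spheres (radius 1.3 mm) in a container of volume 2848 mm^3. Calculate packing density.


V_sphere = 4/3*pi*1.3^3 = 9.2028 mm^3
Total V = 188*9.2028 = 1730.1264 mm^3
PD = 1730.1264 / 2848 = 0.607

0.607


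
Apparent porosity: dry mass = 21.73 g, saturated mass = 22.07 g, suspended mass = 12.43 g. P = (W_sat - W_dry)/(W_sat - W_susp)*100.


P = (22.07 - 21.73) / (22.07 - 12.43) * 100 = 0.34 / 9.64 * 100 = 3.5%

3.5


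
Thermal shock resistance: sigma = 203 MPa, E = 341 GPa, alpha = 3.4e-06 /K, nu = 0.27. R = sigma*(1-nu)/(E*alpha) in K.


R = 203*(1-0.27)/(341*1000*3.4e-06) = 128 K

128


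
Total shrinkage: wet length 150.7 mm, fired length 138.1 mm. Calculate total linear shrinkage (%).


TS = (150.7 - 138.1) / 150.7 * 100 = 8.36%

8.36


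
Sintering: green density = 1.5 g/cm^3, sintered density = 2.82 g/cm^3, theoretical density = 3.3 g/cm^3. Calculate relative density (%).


Relative = 2.82 / 3.3 * 100 = 85.5%

85.5


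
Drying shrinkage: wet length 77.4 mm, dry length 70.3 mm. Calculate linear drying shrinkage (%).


DS = (77.4 - 70.3) / 77.4 * 100 = 9.17%

9.17


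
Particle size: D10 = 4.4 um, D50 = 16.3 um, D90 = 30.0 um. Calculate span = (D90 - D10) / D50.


Span = (30.0 - 4.4) / 16.3 = 25.6 / 16.3 = 1.571

1.571


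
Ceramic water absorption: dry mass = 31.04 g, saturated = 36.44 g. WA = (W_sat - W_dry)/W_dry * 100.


WA = (36.44 - 31.04) / 31.04 * 100 = 17.4%

17.4


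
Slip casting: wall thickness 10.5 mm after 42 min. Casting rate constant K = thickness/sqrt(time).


K = 10.5 / sqrt(42) = 10.5 / 6.4807 = 1.62 mm/min^0.5

1.62


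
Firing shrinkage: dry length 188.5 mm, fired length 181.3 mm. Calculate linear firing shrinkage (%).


FS = (188.5 - 181.3) / 188.5 * 100 = 3.82%

3.82


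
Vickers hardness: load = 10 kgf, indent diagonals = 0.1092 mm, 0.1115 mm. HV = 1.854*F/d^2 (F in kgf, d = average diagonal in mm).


d_avg = (0.1092+0.1115)/2 = 0.11035 mm
HV = 1.854*10/0.11035^2 = 1523

1523


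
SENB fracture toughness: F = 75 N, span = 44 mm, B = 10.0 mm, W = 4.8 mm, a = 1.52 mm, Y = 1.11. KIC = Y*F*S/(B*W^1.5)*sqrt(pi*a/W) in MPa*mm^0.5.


KIC = 1.11*75*44/(10.0*4.8^1.5)*sqrt(pi*1.52/4.8) = 34.74

34.74


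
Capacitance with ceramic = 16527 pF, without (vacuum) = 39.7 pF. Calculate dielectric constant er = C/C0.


er = 16527 / 39.7 = 416.3

416.3


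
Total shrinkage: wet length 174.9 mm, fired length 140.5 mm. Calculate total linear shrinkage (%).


TS = (174.9 - 140.5) / 174.9 * 100 = 19.67%

19.67


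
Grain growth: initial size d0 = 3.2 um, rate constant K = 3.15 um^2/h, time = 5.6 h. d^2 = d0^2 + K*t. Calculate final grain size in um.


d^2 = 3.2^2 + 3.15*5.6 = 27.88
d = sqrt(27.88) = 5.28 um

5.28


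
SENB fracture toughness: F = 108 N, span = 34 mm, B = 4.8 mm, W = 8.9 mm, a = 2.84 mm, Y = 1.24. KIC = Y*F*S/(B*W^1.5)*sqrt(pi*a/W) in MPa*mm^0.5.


KIC = 1.24*108*34/(4.8*8.9^1.5)*sqrt(pi*2.84/8.9) = 35.77

35.77


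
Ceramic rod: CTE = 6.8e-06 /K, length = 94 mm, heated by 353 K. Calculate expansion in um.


dL = 6.8e-06 * 94 * 353 * 1000 = 225.638 um

225.638


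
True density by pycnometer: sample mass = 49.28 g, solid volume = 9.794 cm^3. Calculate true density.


TD = 49.28 / 9.794 = 5.032 g/cm^3

5.032


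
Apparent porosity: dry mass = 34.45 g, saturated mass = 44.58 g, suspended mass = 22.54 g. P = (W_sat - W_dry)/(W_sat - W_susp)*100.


P = (44.58 - 34.45) / (44.58 - 22.54) * 100 = 10.13 / 22.04 * 100 = 46.0%

46.0


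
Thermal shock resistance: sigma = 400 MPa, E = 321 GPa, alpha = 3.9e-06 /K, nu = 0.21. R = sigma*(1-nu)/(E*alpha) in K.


R = 400*(1-0.21)/(321*1000*3.9e-06) = 252 K

252


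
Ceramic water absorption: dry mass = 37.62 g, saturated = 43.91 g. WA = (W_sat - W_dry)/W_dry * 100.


WA = (43.91 - 37.62) / 37.62 * 100 = 16.72%

16.72


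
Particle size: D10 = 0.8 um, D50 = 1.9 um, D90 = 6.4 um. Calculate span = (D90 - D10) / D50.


Span = (6.4 - 0.8) / 1.9 = 5.6 / 1.9 = 2.947

2.947


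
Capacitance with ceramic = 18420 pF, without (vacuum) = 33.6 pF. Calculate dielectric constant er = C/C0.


er = 18420 / 33.6 = 548.21

548.21


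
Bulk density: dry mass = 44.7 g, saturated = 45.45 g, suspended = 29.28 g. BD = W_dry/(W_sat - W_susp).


BD = 44.7 / (45.45 - 29.28) = 44.7 / 16.17 = 2.764 g/cm^3

2.764


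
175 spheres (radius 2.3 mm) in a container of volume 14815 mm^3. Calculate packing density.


V_sphere = 4/3*pi*2.3^3 = 50.965 mm^3
Total V = 175*50.965 = 8918.875 mm^3
PD = 8918.875 / 14815 = 0.602

0.602


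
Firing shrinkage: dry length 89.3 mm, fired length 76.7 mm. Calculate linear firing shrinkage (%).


FS = (89.3 - 76.7) / 89.3 * 100 = 14.11%

14.11


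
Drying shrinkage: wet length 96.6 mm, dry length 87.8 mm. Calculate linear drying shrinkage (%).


DS = (96.6 - 87.8) / 96.6 * 100 = 9.11%

9.11


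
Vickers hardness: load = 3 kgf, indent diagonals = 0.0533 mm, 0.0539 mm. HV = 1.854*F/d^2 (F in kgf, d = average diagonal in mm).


d_avg = (0.0533+0.0539)/2 = 0.0536 mm
HV = 1.854*3/0.0536^2 = 1936

1936


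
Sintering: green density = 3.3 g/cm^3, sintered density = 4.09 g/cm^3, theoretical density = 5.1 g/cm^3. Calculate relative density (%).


Relative = 4.09 / 5.1 * 100 = 80.2%

80.2


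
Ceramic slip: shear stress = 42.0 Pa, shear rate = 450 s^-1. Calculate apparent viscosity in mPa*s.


eta = tau/gamma * 1000 = 42.0/450 * 1000 = 93.3 mPa*s

93.3


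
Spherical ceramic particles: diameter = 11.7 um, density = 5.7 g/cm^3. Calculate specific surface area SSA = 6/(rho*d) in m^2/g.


SSA = 6 / (5.7 * 11.7) = 0.09 m^2/g

0.09


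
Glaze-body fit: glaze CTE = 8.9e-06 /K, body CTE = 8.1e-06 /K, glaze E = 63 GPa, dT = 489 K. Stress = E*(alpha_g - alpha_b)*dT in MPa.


Stress = 63*1000*(8.9e-06 - 8.1e-06)*489 = 24.6 MPa

24.6


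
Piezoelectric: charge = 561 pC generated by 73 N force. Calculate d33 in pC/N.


d33 = 561 / 73 = 7.7 pC/N

7.7


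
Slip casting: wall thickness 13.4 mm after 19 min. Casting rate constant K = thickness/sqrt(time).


K = 13.4 / sqrt(19) = 13.4 / 4.3589 = 3.074 mm/min^0.5

3.074


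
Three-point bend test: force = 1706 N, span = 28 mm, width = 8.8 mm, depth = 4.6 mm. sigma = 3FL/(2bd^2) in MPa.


sigma = 3*1706*28/(2*8.8*4.6^2) = 384.8 MPa

384.8


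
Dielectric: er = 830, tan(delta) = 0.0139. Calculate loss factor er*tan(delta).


Loss = 830 * 0.0139 = 11.537

11.537


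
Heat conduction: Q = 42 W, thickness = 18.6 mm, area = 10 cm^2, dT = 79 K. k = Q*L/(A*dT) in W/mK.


k = 42*18.6/1000/(10/10000*79) = 9.89 W/mK

9.89


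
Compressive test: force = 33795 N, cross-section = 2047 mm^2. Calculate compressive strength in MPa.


CS = 33795 / 2047 = 16.5 MPa

16.5


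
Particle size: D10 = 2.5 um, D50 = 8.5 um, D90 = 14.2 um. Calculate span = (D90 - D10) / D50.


Span = (14.2 - 2.5) / 8.5 = 11.7 / 8.5 = 1.376

1.376


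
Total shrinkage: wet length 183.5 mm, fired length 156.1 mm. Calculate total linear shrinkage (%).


TS = (183.5 - 156.1) / 183.5 * 100 = 14.93%

14.93


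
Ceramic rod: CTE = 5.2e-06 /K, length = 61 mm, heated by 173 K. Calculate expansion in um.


dL = 5.2e-06 * 61 * 173 * 1000 = 54.876 um

54.876


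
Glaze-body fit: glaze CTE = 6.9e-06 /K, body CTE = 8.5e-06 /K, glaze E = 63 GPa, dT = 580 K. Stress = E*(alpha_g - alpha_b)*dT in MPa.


Stress = 63*1000*(6.9e-06 - 8.5e-06)*580 = -58.5 MPa

-58.5


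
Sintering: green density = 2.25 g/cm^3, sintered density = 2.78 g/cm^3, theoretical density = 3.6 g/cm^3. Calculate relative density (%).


Relative = 2.78 / 3.6 * 100 = 77.2%

77.2


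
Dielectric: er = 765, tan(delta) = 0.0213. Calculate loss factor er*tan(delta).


Loss = 765 * 0.0213 = 16.295

16.295


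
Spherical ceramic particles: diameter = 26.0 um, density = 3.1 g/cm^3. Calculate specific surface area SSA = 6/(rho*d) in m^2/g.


SSA = 6 / (3.1 * 26.0) = 0.074 m^2/g

0.074


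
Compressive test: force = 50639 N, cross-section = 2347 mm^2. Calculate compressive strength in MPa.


CS = 50639 / 2347 = 21.6 MPa

21.6


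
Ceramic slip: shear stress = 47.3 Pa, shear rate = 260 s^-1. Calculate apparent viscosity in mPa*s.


eta = tau/gamma * 1000 = 47.3/260 * 1000 = 181.9 mPa*s

181.9


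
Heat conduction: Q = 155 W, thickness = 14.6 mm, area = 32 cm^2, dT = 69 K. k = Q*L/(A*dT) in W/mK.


k = 155*14.6/1000/(32/10000*69) = 10.25 W/mK

10.25


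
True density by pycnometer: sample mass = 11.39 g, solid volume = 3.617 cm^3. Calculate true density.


TD = 11.39 / 3.617 = 3.149 g/cm^3

3.149


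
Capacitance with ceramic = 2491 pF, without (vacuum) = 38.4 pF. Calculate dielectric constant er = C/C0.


er = 2491 / 38.4 = 64.87

64.87


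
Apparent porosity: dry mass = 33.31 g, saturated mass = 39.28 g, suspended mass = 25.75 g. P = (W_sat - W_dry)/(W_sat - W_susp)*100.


P = (39.28 - 33.31) / (39.28 - 25.75) * 100 = 5.97 / 13.53 * 100 = 44.1%

44.1


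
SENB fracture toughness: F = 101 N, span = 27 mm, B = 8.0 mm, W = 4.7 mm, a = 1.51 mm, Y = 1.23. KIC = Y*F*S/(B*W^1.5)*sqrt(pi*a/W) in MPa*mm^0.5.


KIC = 1.23*101*27/(8.0*4.7^1.5)*sqrt(pi*1.51/4.7) = 41.34

41.34


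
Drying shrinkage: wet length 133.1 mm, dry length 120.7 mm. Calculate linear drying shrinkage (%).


DS = (133.1 - 120.7) / 133.1 * 100 = 9.32%

9.32


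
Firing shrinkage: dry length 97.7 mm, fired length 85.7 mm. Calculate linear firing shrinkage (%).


FS = (97.7 - 85.7) / 97.7 * 100 = 12.28%

12.28


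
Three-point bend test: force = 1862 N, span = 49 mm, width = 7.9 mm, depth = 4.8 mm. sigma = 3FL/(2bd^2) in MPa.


sigma = 3*1862*49/(2*7.9*4.8^2) = 751.9 MPa

751.9


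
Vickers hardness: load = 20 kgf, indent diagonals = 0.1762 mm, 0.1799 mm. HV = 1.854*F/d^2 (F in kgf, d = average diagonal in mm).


d_avg = (0.1762+0.1799)/2 = 0.17805 mm
HV = 1.854*20/0.17805^2 = 1170

1170


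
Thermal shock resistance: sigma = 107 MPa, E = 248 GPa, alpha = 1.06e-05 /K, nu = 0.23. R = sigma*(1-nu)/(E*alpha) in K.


R = 107*(1-0.23)/(248*1000*1.06e-05) = 31 K

31


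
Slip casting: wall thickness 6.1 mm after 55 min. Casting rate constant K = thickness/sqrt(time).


K = 6.1 / sqrt(55) = 6.1 / 7.4162 = 0.823 mm/min^0.5

0.823


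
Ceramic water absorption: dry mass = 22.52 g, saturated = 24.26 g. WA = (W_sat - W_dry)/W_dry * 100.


WA = (24.26 - 22.52) / 22.52 * 100 = 7.73%

7.73


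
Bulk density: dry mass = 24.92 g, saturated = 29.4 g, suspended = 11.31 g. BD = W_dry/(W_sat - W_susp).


BD = 24.92 / (29.4 - 11.31) = 24.92 / 18.09 = 1.378 g/cm^3

1.378


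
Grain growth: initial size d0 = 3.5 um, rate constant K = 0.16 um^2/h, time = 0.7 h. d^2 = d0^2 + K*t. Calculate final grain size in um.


d^2 = 3.5^2 + 0.16*0.7 = 12.362
d = sqrt(12.362) = 3.52 um

3.52


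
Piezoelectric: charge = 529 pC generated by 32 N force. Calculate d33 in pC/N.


d33 = 529 / 32 = 16.5 pC/N

16.5


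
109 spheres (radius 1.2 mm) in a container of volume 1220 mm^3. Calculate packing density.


V_sphere = 4/3*pi*1.2^3 = 7.2382 mm^3
Total V = 109*7.2382 = 788.9638 mm^3
PD = 788.9638 / 1220 = 0.647

0.647


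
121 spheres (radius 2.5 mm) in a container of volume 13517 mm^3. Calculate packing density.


V_sphere = 4/3*pi*2.5^3 = 65.4498 mm^3
Total V = 121*65.4498 = 7919.4258 mm^3
PD = 7919.4258 / 13517 = 0.586

0.586


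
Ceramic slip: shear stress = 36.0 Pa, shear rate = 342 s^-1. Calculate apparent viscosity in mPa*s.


eta = tau/gamma * 1000 = 36.0/342 * 1000 = 105.3 mPa*s

105.3


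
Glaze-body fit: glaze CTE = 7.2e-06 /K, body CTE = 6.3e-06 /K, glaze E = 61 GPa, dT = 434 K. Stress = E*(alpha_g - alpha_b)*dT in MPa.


Stress = 61*1000*(7.2e-06 - 6.3e-06)*434 = 23.8 MPa

23.8


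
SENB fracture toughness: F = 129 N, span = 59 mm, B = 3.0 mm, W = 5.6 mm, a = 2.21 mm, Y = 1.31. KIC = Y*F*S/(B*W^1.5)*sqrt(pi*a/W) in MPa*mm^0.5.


KIC = 1.31*129*59/(3.0*5.6^1.5)*sqrt(pi*2.21/5.6) = 279.25

279.25


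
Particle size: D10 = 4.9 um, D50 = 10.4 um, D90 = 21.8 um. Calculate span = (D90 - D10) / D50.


Span = (21.8 - 4.9) / 10.4 = 16.9 / 10.4 = 1.625

1.625


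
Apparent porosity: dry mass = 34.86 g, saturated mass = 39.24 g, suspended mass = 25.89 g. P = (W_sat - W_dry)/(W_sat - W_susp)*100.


P = (39.24 - 34.86) / (39.24 - 25.89) * 100 = 4.38 / 13.35 * 100 = 32.8%

32.8


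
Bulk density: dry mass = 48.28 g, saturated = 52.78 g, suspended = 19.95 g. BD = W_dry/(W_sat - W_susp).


BD = 48.28 / (52.78 - 19.95) = 48.28 / 32.83 = 1.471 g/cm^3

1.471


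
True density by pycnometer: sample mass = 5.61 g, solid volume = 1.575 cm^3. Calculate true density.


TD = 5.61 / 1.575 = 3.562 g/cm^3

3.562


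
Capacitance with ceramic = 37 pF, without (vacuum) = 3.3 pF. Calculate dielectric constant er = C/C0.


er = 37 / 3.3 = 11.21

11.21


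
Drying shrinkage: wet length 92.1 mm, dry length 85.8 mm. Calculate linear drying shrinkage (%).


DS = (92.1 - 85.8) / 92.1 * 100 = 6.84%

6.84


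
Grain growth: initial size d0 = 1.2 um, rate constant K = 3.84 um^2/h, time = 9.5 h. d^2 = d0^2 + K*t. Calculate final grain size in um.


d^2 = 1.2^2 + 3.84*9.5 = 37.92
d = sqrt(37.92) = 6.16 um

6.16


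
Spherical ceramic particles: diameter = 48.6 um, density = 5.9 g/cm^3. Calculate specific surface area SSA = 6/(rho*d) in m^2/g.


SSA = 6 / (5.9 * 48.6) = 0.021 m^2/g

0.021


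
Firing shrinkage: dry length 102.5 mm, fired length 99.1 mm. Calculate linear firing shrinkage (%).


FS = (102.5 - 99.1) / 102.5 * 100 = 3.32%

3.32


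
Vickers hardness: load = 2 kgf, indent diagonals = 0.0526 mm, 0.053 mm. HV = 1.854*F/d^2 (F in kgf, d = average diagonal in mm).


d_avg = (0.0526+0.053)/2 = 0.0528 mm
HV = 1.854*2/0.0528^2 = 1330

1330


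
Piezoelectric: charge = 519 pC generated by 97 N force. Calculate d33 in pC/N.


d33 = 519 / 97 = 5.4 pC/N

5.4


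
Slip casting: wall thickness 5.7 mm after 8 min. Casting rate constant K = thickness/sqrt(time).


K = 5.7 / sqrt(8) = 5.7 / 2.8284 = 2.015 mm/min^0.5

2.015


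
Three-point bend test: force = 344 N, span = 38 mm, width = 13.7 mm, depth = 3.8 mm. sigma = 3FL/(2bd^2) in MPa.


sigma = 3*344*38/(2*13.7*3.8^2) = 99.1 MPa

99.1


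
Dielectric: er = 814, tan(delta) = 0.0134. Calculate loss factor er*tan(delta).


Loss = 814 * 0.0134 = 10.908

10.908


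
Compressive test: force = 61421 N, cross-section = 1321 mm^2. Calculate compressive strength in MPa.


CS = 61421 / 1321 = 46.5 MPa

46.5


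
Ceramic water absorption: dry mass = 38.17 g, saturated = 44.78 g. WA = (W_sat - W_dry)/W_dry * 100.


WA = (44.78 - 38.17) / 38.17 * 100 = 17.32%

17.32


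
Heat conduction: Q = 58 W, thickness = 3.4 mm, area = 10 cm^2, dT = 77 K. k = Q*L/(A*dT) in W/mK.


k = 58*3.4/1000/(10/10000*77) = 2.56 W/mK

2.56


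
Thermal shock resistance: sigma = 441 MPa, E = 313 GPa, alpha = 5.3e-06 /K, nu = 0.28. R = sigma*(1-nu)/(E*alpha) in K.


R = 441*(1-0.28)/(313*1000*5.3e-06) = 191 K

191


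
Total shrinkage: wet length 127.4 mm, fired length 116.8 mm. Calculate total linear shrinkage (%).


TS = (127.4 - 116.8) / 127.4 * 100 = 8.32%

8.32


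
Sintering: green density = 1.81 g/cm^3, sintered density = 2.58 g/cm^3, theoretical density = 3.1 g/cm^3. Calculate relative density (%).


Relative = 2.58 / 3.1 * 100 = 83.2%

83.2


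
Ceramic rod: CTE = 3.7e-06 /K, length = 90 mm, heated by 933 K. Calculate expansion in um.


dL = 3.7e-06 * 90 * 933 * 1000 = 310.689 um

310.689


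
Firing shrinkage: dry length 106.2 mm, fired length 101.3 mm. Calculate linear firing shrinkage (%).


FS = (106.2 - 101.3) / 106.2 * 100 = 4.61%

4.61


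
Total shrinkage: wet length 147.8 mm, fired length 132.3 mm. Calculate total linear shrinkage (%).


TS = (147.8 - 132.3) / 147.8 * 100 = 10.49%

10.49


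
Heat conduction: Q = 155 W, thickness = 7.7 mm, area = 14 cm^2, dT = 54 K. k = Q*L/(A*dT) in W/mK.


k = 155*7.7/1000/(14/10000*54) = 15.79 W/mK

15.79


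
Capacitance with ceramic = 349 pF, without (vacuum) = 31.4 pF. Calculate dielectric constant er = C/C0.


er = 349 / 31.4 = 11.11

11.11


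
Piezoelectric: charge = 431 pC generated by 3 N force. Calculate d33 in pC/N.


d33 = 431 / 3 = 143.7 pC/N

143.7


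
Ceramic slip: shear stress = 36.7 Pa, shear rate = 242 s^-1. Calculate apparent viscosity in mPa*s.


eta = tau/gamma * 1000 = 36.7/242 * 1000 = 151.7 mPa*s

151.7


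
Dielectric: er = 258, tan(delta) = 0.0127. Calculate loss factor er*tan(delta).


Loss = 258 * 0.0127 = 3.277

3.277


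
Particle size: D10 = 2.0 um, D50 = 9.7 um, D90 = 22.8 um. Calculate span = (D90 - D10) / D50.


Span = (22.8 - 2.0) / 9.7 = 20.8 / 9.7 = 2.144

2.144


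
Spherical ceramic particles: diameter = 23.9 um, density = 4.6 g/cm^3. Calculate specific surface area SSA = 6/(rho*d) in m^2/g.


SSA = 6 / (4.6 * 23.9) = 0.055 m^2/g

0.055


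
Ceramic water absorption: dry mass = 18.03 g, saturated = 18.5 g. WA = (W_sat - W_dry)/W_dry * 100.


WA = (18.5 - 18.03) / 18.03 * 100 = 2.61%

2.61


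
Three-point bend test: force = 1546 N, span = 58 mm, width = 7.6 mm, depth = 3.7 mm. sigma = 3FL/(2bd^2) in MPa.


sigma = 3*1546*58/(2*7.6*3.7^2) = 1292.7 MPa

1292.7


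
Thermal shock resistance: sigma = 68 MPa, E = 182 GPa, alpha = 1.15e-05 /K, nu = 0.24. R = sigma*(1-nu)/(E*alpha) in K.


R = 68*(1-0.24)/(182*1000*1.15e-05) = 25 K

25


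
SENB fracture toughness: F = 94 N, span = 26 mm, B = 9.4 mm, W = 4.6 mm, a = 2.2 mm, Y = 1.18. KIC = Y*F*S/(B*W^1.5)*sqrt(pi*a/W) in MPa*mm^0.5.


KIC = 1.18*94*26/(9.4*4.6^1.5)*sqrt(pi*2.2/4.6) = 38.12

38.12


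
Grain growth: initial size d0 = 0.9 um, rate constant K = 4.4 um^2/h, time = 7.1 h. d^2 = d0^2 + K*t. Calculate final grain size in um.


d^2 = 0.9^2 + 4.4*7.1 = 32.05
d = sqrt(32.05) = 5.66 um

5.66


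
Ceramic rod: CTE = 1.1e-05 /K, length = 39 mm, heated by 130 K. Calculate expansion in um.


dL = 1.1e-05 * 39 * 130 * 1000 = 55.77 um

55.77


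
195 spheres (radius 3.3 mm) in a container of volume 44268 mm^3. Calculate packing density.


V_sphere = 4/3*pi*3.3^3 = 150.5326 mm^3
Total V = 195*150.5326 = 29353.857 mm^3
PD = 29353.857 / 44268 = 0.663

0.663


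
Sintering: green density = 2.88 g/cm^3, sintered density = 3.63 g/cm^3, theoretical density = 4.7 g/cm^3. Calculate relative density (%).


Relative = 3.63 / 4.7 * 100 = 77.2%

77.2


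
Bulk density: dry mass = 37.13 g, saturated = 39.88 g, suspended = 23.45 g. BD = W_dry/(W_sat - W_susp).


BD = 37.13 / (39.88 - 23.45) = 37.13 / 16.43 = 2.26 g/cm^3

2.26


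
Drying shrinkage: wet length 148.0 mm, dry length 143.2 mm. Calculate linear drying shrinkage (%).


DS = (148.0 - 143.2) / 148.0 * 100 = 3.24%

3.24


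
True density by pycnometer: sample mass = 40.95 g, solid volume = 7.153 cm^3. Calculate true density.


TD = 40.95 / 7.153 = 5.725 g/cm^3

5.725


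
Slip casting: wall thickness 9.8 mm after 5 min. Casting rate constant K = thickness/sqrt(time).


K = 9.8 / sqrt(5) = 9.8 / 2.2361 = 4.383 mm/min^0.5

4.383


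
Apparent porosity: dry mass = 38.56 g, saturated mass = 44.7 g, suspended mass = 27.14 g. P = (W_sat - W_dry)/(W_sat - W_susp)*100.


P = (44.7 - 38.56) / (44.7 - 27.14) * 100 = 6.14 / 17.56 * 100 = 35.0%

35.0


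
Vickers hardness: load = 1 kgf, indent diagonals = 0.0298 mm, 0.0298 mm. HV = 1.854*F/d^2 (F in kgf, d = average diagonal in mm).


d_avg = (0.0298+0.0298)/2 = 0.0298 mm
HV = 1.854*1/0.0298^2 = 2088

2088


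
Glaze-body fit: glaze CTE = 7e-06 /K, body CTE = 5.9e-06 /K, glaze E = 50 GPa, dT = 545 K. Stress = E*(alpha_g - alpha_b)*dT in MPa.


Stress = 50*1000*(7e-06 - 5.9e-06)*545 = 30.0 MPa

30.0
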